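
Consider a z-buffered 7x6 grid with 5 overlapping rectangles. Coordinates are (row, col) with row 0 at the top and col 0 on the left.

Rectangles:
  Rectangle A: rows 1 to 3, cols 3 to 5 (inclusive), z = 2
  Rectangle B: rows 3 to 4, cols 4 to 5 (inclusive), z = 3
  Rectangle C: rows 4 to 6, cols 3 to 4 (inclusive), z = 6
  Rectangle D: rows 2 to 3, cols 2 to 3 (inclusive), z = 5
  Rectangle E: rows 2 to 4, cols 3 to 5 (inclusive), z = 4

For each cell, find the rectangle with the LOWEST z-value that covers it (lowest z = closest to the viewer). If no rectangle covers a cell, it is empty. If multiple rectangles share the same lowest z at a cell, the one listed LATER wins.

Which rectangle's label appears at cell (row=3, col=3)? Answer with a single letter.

Answer: A

Derivation:
Check cell (3,3):
  A: rows 1-3 cols 3-5 z=2 -> covers; best now A (z=2)
  B: rows 3-4 cols 4-5 -> outside (col miss)
  C: rows 4-6 cols 3-4 -> outside (row miss)
  D: rows 2-3 cols 2-3 z=5 -> covers; best now A (z=2)
  E: rows 2-4 cols 3-5 z=4 -> covers; best now A (z=2)
Winner: A at z=2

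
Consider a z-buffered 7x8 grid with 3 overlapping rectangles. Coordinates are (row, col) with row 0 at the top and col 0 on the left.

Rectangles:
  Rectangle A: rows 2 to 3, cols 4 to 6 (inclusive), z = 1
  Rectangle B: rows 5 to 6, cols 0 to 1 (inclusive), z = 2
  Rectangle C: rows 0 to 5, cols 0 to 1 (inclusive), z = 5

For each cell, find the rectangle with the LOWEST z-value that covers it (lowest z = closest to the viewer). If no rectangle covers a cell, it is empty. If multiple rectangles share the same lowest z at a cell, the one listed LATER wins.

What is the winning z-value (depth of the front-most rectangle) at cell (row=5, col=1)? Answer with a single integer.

Check cell (5,1):
  A: rows 2-3 cols 4-6 -> outside (row miss)
  B: rows 5-6 cols 0-1 z=2 -> covers; best now B (z=2)
  C: rows 0-5 cols 0-1 z=5 -> covers; best now B (z=2)
Winner: B at z=2

Answer: 2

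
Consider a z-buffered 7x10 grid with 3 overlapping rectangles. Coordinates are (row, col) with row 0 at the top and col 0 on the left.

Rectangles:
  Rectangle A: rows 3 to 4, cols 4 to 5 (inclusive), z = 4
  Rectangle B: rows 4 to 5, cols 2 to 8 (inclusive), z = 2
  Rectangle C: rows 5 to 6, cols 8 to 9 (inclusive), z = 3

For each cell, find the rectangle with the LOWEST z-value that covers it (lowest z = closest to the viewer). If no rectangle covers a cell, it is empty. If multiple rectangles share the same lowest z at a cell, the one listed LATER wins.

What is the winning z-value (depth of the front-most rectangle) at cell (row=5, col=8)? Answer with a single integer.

Answer: 2

Derivation:
Check cell (5,8):
  A: rows 3-4 cols 4-5 -> outside (row miss)
  B: rows 4-5 cols 2-8 z=2 -> covers; best now B (z=2)
  C: rows 5-6 cols 8-9 z=3 -> covers; best now B (z=2)
Winner: B at z=2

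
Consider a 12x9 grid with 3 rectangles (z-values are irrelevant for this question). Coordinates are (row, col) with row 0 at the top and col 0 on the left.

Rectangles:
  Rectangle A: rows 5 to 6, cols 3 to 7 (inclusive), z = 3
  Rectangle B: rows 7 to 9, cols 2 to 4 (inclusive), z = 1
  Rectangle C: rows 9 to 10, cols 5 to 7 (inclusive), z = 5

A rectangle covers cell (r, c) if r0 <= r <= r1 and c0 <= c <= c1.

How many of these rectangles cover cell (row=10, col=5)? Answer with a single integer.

Answer: 1

Derivation:
Check cell (10,5):
  A: rows 5-6 cols 3-7 -> outside (row miss)
  B: rows 7-9 cols 2-4 -> outside (row miss)
  C: rows 9-10 cols 5-7 -> covers
Count covering = 1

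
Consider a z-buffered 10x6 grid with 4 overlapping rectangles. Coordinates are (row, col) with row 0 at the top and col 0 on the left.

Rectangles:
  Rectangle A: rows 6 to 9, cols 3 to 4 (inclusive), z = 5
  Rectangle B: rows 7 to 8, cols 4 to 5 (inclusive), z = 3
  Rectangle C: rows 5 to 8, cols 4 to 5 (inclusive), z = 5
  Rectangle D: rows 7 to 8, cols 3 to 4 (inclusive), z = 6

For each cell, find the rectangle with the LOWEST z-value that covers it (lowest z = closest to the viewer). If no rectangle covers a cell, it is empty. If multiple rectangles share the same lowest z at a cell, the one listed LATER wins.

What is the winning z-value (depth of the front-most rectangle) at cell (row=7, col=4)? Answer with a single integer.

Answer: 3

Derivation:
Check cell (7,4):
  A: rows 6-9 cols 3-4 z=5 -> covers; best now A (z=5)
  B: rows 7-8 cols 4-5 z=3 -> covers; best now B (z=3)
  C: rows 5-8 cols 4-5 z=5 -> covers; best now B (z=3)
  D: rows 7-8 cols 3-4 z=6 -> covers; best now B (z=3)
Winner: B at z=3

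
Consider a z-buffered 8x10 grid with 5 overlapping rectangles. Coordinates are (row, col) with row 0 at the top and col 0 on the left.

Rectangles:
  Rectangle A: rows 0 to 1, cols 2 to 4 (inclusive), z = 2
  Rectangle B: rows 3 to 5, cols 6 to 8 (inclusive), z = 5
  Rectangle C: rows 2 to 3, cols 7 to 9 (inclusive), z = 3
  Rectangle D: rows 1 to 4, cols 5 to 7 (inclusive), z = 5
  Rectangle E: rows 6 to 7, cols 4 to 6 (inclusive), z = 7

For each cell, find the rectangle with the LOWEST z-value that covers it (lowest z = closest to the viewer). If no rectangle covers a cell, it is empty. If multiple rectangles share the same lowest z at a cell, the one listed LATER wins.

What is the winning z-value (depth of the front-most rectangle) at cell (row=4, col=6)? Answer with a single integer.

Check cell (4,6):
  A: rows 0-1 cols 2-4 -> outside (row miss)
  B: rows 3-5 cols 6-8 z=5 -> covers; best now B (z=5)
  C: rows 2-3 cols 7-9 -> outside (row miss)
  D: rows 1-4 cols 5-7 z=5 -> covers; best now D (z=5)
  E: rows 6-7 cols 4-6 -> outside (row miss)
Winner: D at z=5

Answer: 5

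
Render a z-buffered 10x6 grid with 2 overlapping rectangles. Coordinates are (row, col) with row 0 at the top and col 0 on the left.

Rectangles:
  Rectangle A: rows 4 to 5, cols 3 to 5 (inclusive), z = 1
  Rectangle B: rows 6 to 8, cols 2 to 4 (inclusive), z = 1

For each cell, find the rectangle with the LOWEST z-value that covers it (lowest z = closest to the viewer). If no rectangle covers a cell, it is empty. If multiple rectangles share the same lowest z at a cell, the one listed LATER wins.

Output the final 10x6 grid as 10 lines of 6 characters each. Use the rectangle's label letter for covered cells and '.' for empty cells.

......
......
......
......
...AAA
...AAA
..BBB.
..BBB.
..BBB.
......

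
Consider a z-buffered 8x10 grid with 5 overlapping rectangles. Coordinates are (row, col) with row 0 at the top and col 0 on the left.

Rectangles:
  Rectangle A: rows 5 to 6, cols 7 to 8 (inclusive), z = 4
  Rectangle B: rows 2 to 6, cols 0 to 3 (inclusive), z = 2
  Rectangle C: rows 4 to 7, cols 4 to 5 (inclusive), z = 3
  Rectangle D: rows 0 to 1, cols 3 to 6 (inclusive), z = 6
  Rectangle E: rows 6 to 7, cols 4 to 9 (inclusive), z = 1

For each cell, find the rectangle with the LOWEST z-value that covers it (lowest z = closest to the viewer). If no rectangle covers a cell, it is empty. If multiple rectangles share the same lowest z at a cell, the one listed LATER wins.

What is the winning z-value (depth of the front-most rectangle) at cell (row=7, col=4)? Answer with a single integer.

Check cell (7,4):
  A: rows 5-6 cols 7-8 -> outside (row miss)
  B: rows 2-6 cols 0-3 -> outside (row miss)
  C: rows 4-7 cols 4-5 z=3 -> covers; best now C (z=3)
  D: rows 0-1 cols 3-6 -> outside (row miss)
  E: rows 6-7 cols 4-9 z=1 -> covers; best now E (z=1)
Winner: E at z=1

Answer: 1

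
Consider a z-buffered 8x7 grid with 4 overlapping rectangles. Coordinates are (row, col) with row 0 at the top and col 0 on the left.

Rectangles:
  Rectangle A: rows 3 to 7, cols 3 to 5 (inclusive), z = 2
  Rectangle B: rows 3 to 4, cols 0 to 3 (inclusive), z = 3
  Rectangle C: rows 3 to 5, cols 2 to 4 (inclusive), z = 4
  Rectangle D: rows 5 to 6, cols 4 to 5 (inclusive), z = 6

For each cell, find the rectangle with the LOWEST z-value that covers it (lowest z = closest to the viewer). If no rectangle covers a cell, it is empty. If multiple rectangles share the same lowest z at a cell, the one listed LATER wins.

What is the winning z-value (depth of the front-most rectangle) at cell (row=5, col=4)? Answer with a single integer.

Check cell (5,4):
  A: rows 3-7 cols 3-5 z=2 -> covers; best now A (z=2)
  B: rows 3-4 cols 0-3 -> outside (row miss)
  C: rows 3-5 cols 2-4 z=4 -> covers; best now A (z=2)
  D: rows 5-6 cols 4-5 z=6 -> covers; best now A (z=2)
Winner: A at z=2

Answer: 2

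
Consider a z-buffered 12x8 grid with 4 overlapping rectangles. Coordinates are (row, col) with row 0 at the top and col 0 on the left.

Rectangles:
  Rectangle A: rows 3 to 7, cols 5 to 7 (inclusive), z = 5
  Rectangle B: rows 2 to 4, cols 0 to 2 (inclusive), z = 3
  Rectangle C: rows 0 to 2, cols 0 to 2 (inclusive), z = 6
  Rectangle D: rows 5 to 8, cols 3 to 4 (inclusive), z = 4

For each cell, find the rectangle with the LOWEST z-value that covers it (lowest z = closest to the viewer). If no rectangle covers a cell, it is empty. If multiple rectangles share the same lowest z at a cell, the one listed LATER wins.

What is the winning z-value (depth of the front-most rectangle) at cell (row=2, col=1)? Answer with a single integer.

Answer: 3

Derivation:
Check cell (2,1):
  A: rows 3-7 cols 5-7 -> outside (row miss)
  B: rows 2-4 cols 0-2 z=3 -> covers; best now B (z=3)
  C: rows 0-2 cols 0-2 z=6 -> covers; best now B (z=3)
  D: rows 5-8 cols 3-4 -> outside (row miss)
Winner: B at z=3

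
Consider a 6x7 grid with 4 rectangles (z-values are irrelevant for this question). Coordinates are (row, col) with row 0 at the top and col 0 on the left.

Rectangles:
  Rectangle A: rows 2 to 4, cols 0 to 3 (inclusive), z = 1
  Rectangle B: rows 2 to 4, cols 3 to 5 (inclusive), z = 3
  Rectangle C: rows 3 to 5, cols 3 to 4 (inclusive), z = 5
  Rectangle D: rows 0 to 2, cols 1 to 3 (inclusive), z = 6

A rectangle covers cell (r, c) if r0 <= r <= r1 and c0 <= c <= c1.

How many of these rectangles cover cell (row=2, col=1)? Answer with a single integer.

Check cell (2,1):
  A: rows 2-4 cols 0-3 -> covers
  B: rows 2-4 cols 3-5 -> outside (col miss)
  C: rows 3-5 cols 3-4 -> outside (row miss)
  D: rows 0-2 cols 1-3 -> covers
Count covering = 2

Answer: 2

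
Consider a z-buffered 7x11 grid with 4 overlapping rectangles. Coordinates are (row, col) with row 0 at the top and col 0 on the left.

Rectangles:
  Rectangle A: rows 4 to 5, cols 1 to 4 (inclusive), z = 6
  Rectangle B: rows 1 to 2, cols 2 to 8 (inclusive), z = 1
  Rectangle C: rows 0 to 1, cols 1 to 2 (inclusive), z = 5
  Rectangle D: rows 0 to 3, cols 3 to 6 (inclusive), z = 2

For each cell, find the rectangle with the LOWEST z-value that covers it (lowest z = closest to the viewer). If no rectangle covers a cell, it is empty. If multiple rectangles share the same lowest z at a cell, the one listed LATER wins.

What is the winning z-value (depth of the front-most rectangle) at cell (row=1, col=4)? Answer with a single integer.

Check cell (1,4):
  A: rows 4-5 cols 1-4 -> outside (row miss)
  B: rows 1-2 cols 2-8 z=1 -> covers; best now B (z=1)
  C: rows 0-1 cols 1-2 -> outside (col miss)
  D: rows 0-3 cols 3-6 z=2 -> covers; best now B (z=1)
Winner: B at z=1

Answer: 1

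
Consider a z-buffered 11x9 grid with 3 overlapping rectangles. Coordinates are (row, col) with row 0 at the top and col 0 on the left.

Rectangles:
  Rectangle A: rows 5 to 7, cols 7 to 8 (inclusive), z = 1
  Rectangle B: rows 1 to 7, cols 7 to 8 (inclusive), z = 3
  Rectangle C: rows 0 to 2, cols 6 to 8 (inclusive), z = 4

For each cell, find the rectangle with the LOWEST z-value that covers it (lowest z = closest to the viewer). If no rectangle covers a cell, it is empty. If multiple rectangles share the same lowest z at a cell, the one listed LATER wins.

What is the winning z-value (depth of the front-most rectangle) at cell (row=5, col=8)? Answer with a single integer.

Answer: 1

Derivation:
Check cell (5,8):
  A: rows 5-7 cols 7-8 z=1 -> covers; best now A (z=1)
  B: rows 1-7 cols 7-8 z=3 -> covers; best now A (z=1)
  C: rows 0-2 cols 6-8 -> outside (row miss)
Winner: A at z=1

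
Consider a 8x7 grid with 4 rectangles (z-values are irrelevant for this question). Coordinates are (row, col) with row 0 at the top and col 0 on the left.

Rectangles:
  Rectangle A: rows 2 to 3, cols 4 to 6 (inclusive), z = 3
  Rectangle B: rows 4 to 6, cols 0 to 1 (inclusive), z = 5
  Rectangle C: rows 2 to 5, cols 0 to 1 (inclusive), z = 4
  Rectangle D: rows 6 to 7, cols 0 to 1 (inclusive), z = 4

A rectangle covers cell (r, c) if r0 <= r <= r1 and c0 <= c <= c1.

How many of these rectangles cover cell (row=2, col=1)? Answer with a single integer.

Answer: 1

Derivation:
Check cell (2,1):
  A: rows 2-3 cols 4-6 -> outside (col miss)
  B: rows 4-6 cols 0-1 -> outside (row miss)
  C: rows 2-5 cols 0-1 -> covers
  D: rows 6-7 cols 0-1 -> outside (row miss)
Count covering = 1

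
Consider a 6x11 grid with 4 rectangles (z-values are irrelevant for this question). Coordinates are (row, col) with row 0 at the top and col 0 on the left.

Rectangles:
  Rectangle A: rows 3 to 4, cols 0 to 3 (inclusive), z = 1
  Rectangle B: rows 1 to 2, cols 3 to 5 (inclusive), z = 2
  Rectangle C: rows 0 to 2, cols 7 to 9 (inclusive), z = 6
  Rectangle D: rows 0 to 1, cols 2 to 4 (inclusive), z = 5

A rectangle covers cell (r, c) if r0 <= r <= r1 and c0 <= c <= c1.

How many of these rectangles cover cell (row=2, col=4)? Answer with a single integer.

Check cell (2,4):
  A: rows 3-4 cols 0-3 -> outside (row miss)
  B: rows 1-2 cols 3-5 -> covers
  C: rows 0-2 cols 7-9 -> outside (col miss)
  D: rows 0-1 cols 2-4 -> outside (row miss)
Count covering = 1

Answer: 1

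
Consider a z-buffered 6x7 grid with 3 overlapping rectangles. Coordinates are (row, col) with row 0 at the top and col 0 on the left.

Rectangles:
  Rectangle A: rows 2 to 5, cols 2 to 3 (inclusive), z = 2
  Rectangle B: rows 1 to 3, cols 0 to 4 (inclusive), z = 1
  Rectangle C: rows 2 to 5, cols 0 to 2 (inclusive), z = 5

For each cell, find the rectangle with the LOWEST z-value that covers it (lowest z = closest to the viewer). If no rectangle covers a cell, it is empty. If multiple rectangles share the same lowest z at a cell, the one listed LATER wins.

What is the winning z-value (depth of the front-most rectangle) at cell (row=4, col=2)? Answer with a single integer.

Check cell (4,2):
  A: rows 2-5 cols 2-3 z=2 -> covers; best now A (z=2)
  B: rows 1-3 cols 0-4 -> outside (row miss)
  C: rows 2-5 cols 0-2 z=5 -> covers; best now A (z=2)
Winner: A at z=2

Answer: 2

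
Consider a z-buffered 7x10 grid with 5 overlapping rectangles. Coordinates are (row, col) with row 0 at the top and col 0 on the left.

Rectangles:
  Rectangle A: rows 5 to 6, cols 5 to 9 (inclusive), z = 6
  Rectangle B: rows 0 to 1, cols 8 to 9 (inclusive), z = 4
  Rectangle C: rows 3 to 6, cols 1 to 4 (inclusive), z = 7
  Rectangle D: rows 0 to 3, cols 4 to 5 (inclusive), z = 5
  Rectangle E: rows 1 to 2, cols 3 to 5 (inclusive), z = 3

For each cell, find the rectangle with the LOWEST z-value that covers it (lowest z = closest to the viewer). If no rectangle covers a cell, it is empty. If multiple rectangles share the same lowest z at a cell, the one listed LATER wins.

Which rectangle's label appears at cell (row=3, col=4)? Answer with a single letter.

Check cell (3,4):
  A: rows 5-6 cols 5-9 -> outside (row miss)
  B: rows 0-1 cols 8-9 -> outside (row miss)
  C: rows 3-6 cols 1-4 z=7 -> covers; best now C (z=7)
  D: rows 0-3 cols 4-5 z=5 -> covers; best now D (z=5)
  E: rows 1-2 cols 3-5 -> outside (row miss)
Winner: D at z=5

Answer: D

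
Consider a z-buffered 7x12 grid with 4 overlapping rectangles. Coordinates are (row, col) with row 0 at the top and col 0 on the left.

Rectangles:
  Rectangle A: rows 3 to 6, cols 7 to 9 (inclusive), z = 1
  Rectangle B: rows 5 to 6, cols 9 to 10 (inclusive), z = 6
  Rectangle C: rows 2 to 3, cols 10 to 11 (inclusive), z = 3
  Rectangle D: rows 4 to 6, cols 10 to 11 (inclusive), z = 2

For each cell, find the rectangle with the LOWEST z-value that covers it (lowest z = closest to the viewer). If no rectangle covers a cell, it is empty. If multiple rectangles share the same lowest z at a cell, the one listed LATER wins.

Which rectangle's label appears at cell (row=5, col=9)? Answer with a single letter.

Check cell (5,9):
  A: rows 3-6 cols 7-9 z=1 -> covers; best now A (z=1)
  B: rows 5-6 cols 9-10 z=6 -> covers; best now A (z=1)
  C: rows 2-3 cols 10-11 -> outside (row miss)
  D: rows 4-6 cols 10-11 -> outside (col miss)
Winner: A at z=1

Answer: A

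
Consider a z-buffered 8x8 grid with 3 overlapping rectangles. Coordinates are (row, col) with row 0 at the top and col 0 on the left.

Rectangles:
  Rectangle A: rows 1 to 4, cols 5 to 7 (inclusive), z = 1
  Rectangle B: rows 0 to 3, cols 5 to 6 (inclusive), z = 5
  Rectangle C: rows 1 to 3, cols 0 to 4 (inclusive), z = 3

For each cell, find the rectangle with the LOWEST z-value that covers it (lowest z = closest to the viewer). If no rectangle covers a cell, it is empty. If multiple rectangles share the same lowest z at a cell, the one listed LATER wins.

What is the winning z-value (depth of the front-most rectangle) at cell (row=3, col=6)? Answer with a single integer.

Answer: 1

Derivation:
Check cell (3,6):
  A: rows 1-4 cols 5-7 z=1 -> covers; best now A (z=1)
  B: rows 0-3 cols 5-6 z=5 -> covers; best now A (z=1)
  C: rows 1-3 cols 0-4 -> outside (col miss)
Winner: A at z=1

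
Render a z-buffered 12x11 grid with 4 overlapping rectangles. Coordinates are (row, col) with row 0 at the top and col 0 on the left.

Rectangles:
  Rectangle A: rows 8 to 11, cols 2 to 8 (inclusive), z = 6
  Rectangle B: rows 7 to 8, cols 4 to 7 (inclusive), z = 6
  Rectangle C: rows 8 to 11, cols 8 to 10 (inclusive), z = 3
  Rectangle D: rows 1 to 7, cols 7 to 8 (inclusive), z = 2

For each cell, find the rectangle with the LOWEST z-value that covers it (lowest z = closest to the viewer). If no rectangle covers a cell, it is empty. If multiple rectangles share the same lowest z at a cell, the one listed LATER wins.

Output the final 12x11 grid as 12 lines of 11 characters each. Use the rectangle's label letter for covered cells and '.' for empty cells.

...........
.......DD..
.......DD..
.......DD..
.......DD..
.......DD..
.......DD..
....BBBDD..
..AABBBBCCC
..AAAAAACCC
..AAAAAACCC
..AAAAAACCC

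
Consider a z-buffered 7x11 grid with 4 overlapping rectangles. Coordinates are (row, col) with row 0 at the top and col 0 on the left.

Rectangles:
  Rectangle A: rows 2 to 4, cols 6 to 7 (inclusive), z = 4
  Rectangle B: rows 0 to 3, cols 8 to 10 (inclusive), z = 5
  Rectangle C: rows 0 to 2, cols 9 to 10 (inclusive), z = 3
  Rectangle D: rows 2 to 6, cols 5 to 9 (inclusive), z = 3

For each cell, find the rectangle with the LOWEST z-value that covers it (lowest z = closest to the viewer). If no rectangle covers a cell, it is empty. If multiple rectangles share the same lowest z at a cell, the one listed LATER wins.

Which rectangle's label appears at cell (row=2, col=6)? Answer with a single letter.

Check cell (2,6):
  A: rows 2-4 cols 6-7 z=4 -> covers; best now A (z=4)
  B: rows 0-3 cols 8-10 -> outside (col miss)
  C: rows 0-2 cols 9-10 -> outside (col miss)
  D: rows 2-6 cols 5-9 z=3 -> covers; best now D (z=3)
Winner: D at z=3

Answer: D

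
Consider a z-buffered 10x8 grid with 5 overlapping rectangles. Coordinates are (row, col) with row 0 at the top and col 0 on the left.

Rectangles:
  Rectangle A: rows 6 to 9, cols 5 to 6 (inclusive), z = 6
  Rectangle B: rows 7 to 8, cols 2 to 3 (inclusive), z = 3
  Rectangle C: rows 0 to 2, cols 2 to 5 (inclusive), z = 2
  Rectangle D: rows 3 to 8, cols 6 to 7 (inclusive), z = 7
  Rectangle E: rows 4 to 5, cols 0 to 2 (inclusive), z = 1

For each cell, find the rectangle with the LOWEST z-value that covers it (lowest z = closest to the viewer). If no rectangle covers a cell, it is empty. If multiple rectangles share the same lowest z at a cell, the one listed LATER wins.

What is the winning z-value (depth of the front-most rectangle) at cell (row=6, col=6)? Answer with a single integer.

Answer: 6

Derivation:
Check cell (6,6):
  A: rows 6-9 cols 5-6 z=6 -> covers; best now A (z=6)
  B: rows 7-8 cols 2-3 -> outside (row miss)
  C: rows 0-2 cols 2-5 -> outside (row miss)
  D: rows 3-8 cols 6-7 z=7 -> covers; best now A (z=6)
  E: rows 4-5 cols 0-2 -> outside (row miss)
Winner: A at z=6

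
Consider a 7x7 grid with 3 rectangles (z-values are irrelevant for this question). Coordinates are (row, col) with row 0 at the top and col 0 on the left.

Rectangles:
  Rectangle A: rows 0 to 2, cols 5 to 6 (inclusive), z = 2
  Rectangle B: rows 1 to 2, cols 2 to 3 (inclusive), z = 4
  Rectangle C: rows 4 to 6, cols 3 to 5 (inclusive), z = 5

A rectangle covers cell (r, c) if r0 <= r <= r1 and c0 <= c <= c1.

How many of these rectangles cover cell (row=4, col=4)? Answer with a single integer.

Answer: 1

Derivation:
Check cell (4,4):
  A: rows 0-2 cols 5-6 -> outside (row miss)
  B: rows 1-2 cols 2-3 -> outside (row miss)
  C: rows 4-6 cols 3-5 -> covers
Count covering = 1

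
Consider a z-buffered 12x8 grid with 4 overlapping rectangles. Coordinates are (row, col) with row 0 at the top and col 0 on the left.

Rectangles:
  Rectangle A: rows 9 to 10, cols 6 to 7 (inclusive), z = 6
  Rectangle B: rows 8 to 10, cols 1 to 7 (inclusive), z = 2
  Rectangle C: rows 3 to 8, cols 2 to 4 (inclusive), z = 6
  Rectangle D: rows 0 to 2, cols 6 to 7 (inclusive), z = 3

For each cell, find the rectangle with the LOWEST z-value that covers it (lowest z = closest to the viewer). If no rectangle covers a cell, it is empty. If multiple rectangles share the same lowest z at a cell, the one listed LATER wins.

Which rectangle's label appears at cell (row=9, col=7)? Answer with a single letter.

Check cell (9,7):
  A: rows 9-10 cols 6-7 z=6 -> covers; best now A (z=6)
  B: rows 8-10 cols 1-7 z=2 -> covers; best now B (z=2)
  C: rows 3-8 cols 2-4 -> outside (row miss)
  D: rows 0-2 cols 6-7 -> outside (row miss)
Winner: B at z=2

Answer: B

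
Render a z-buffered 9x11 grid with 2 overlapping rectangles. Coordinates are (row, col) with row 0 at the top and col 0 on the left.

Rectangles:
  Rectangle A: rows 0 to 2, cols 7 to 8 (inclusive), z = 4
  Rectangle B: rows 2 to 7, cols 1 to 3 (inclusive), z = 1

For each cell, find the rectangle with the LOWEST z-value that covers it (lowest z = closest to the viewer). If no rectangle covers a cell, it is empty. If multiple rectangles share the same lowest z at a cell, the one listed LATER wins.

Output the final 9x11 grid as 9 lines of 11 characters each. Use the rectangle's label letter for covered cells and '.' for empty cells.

.......AA..
.......AA..
.BBB...AA..
.BBB.......
.BBB.......
.BBB.......
.BBB.......
.BBB.......
...........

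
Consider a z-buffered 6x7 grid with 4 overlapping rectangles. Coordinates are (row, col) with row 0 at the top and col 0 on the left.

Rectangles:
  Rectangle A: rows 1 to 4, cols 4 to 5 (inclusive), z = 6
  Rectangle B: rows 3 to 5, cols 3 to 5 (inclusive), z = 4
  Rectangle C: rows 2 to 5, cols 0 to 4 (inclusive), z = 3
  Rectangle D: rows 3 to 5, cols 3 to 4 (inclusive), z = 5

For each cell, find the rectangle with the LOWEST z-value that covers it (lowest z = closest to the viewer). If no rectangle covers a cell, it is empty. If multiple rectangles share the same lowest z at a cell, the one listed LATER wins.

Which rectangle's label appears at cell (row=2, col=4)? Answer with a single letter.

Check cell (2,4):
  A: rows 1-4 cols 4-5 z=6 -> covers; best now A (z=6)
  B: rows 3-5 cols 3-5 -> outside (row miss)
  C: rows 2-5 cols 0-4 z=3 -> covers; best now C (z=3)
  D: rows 3-5 cols 3-4 -> outside (row miss)
Winner: C at z=3

Answer: C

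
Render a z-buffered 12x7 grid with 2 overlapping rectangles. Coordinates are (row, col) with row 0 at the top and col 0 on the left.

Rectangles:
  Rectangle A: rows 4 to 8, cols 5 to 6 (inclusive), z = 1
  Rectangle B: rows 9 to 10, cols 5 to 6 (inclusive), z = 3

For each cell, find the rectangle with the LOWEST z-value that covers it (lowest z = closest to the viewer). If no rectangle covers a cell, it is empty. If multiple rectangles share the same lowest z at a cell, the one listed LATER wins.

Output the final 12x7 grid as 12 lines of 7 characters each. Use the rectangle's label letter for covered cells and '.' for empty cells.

.......
.......
.......
.......
.....AA
.....AA
.....AA
.....AA
.....AA
.....BB
.....BB
.......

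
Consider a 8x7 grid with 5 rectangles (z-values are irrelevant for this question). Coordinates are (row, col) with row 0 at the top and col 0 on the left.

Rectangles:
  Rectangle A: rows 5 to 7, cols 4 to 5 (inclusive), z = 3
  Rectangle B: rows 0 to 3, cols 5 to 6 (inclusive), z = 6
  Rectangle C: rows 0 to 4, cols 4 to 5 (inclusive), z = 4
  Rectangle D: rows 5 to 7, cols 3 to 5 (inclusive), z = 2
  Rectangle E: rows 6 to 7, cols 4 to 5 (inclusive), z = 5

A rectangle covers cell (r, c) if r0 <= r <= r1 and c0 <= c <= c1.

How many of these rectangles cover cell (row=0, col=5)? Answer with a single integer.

Check cell (0,5):
  A: rows 5-7 cols 4-5 -> outside (row miss)
  B: rows 0-3 cols 5-6 -> covers
  C: rows 0-4 cols 4-5 -> covers
  D: rows 5-7 cols 3-5 -> outside (row miss)
  E: rows 6-7 cols 4-5 -> outside (row miss)
Count covering = 2

Answer: 2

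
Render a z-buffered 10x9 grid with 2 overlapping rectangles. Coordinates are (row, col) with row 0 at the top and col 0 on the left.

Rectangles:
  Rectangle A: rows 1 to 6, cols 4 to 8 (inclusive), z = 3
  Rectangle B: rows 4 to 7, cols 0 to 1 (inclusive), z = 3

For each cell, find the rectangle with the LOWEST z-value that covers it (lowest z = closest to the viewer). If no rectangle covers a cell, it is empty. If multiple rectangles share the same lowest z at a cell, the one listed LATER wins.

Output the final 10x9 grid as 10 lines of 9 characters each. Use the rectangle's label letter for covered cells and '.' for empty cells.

.........
....AAAAA
....AAAAA
....AAAAA
BB..AAAAA
BB..AAAAA
BB..AAAAA
BB.......
.........
.........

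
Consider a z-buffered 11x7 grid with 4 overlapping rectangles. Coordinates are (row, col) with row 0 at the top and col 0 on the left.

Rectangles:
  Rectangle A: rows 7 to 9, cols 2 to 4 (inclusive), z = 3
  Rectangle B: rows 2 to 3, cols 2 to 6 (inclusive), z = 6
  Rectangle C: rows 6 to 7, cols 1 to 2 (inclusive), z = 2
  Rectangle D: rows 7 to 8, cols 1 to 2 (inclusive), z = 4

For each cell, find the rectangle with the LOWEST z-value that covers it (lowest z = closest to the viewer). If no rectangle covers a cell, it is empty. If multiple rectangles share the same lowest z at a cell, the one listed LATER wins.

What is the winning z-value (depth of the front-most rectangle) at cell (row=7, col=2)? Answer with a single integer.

Check cell (7,2):
  A: rows 7-9 cols 2-4 z=3 -> covers; best now A (z=3)
  B: rows 2-3 cols 2-6 -> outside (row miss)
  C: rows 6-7 cols 1-2 z=2 -> covers; best now C (z=2)
  D: rows 7-8 cols 1-2 z=4 -> covers; best now C (z=2)
Winner: C at z=2

Answer: 2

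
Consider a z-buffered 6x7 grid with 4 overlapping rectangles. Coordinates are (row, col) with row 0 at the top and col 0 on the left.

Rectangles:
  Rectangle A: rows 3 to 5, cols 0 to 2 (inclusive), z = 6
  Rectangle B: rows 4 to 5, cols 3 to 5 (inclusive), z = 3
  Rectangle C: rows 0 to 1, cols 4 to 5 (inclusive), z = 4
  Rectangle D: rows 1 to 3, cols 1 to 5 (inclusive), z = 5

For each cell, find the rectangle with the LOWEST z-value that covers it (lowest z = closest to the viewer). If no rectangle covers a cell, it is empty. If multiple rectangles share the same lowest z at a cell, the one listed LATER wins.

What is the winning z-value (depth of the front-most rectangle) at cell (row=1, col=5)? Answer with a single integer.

Answer: 4

Derivation:
Check cell (1,5):
  A: rows 3-5 cols 0-2 -> outside (row miss)
  B: rows 4-5 cols 3-5 -> outside (row miss)
  C: rows 0-1 cols 4-5 z=4 -> covers; best now C (z=4)
  D: rows 1-3 cols 1-5 z=5 -> covers; best now C (z=4)
Winner: C at z=4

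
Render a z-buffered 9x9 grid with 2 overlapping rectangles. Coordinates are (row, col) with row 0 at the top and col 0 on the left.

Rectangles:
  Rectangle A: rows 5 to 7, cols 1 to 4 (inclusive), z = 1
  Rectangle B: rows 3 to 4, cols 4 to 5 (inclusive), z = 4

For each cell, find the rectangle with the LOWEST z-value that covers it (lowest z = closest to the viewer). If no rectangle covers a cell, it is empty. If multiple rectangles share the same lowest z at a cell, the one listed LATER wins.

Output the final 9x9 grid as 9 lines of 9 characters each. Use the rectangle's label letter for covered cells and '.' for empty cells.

.........
.........
.........
....BB...
....BB...
.AAAA....
.AAAA....
.AAAA....
.........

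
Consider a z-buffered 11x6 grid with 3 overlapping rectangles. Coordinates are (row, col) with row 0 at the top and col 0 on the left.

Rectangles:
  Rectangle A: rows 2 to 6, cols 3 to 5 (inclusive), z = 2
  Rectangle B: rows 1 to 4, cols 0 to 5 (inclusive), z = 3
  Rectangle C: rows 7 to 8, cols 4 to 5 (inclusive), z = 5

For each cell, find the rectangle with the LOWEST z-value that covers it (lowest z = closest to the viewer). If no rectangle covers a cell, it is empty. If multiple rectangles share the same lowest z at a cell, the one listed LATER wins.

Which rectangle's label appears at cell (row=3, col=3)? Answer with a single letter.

Check cell (3,3):
  A: rows 2-6 cols 3-5 z=2 -> covers; best now A (z=2)
  B: rows 1-4 cols 0-5 z=3 -> covers; best now A (z=2)
  C: rows 7-8 cols 4-5 -> outside (row miss)
Winner: A at z=2

Answer: A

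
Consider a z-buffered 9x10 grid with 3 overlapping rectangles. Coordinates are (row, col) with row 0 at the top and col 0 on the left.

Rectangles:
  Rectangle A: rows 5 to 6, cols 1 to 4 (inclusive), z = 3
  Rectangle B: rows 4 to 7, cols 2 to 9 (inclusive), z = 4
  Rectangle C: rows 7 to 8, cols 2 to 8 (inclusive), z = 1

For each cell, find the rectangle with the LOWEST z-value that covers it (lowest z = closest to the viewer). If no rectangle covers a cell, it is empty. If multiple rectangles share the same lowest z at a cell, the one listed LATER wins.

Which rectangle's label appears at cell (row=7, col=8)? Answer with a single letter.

Answer: C

Derivation:
Check cell (7,8):
  A: rows 5-6 cols 1-4 -> outside (row miss)
  B: rows 4-7 cols 2-9 z=4 -> covers; best now B (z=4)
  C: rows 7-8 cols 2-8 z=1 -> covers; best now C (z=1)
Winner: C at z=1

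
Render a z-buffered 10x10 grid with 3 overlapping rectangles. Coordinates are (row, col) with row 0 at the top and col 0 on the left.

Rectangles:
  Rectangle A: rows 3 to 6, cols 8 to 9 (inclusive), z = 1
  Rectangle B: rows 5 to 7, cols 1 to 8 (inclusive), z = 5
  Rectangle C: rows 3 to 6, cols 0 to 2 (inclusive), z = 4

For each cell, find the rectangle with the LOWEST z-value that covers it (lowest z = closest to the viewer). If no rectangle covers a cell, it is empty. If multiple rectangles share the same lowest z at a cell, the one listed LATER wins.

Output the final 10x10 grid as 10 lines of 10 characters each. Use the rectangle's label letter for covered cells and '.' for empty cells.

..........
..........
..........
CCC.....AA
CCC.....AA
CCCBBBBBAA
CCCBBBBBAA
.BBBBBBBB.
..........
..........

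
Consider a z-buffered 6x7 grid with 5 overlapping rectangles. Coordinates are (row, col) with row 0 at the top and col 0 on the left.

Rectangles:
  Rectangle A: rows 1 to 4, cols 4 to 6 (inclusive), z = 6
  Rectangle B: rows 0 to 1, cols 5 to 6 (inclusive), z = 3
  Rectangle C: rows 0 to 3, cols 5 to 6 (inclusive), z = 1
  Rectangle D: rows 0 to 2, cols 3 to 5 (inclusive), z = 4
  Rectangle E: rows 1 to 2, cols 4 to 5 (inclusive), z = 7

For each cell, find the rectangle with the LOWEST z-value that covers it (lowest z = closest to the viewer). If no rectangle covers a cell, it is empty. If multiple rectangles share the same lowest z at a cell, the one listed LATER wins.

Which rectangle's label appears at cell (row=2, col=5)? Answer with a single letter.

Check cell (2,5):
  A: rows 1-4 cols 4-6 z=6 -> covers; best now A (z=6)
  B: rows 0-1 cols 5-6 -> outside (row miss)
  C: rows 0-3 cols 5-6 z=1 -> covers; best now C (z=1)
  D: rows 0-2 cols 3-5 z=4 -> covers; best now C (z=1)
  E: rows 1-2 cols 4-5 z=7 -> covers; best now C (z=1)
Winner: C at z=1

Answer: C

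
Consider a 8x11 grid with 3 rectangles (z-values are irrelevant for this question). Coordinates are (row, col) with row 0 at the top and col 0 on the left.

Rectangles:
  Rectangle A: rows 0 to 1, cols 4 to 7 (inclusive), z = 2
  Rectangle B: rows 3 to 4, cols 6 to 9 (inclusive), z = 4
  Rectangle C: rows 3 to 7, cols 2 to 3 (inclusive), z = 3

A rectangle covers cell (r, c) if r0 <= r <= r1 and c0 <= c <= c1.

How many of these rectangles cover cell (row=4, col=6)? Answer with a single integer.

Answer: 1

Derivation:
Check cell (4,6):
  A: rows 0-1 cols 4-7 -> outside (row miss)
  B: rows 3-4 cols 6-9 -> covers
  C: rows 3-7 cols 2-3 -> outside (col miss)
Count covering = 1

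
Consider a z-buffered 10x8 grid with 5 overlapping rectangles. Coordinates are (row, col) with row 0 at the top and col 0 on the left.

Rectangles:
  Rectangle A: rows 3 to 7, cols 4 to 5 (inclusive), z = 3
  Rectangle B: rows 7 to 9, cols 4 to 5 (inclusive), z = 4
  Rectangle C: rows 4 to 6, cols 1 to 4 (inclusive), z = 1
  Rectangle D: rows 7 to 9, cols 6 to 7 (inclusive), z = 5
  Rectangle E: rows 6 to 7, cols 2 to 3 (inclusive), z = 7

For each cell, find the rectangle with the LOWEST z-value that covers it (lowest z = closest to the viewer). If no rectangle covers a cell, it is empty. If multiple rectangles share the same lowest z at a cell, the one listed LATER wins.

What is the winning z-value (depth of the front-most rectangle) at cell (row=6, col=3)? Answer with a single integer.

Check cell (6,3):
  A: rows 3-7 cols 4-5 -> outside (col miss)
  B: rows 7-9 cols 4-5 -> outside (row miss)
  C: rows 4-6 cols 1-4 z=1 -> covers; best now C (z=1)
  D: rows 7-9 cols 6-7 -> outside (row miss)
  E: rows 6-7 cols 2-3 z=7 -> covers; best now C (z=1)
Winner: C at z=1

Answer: 1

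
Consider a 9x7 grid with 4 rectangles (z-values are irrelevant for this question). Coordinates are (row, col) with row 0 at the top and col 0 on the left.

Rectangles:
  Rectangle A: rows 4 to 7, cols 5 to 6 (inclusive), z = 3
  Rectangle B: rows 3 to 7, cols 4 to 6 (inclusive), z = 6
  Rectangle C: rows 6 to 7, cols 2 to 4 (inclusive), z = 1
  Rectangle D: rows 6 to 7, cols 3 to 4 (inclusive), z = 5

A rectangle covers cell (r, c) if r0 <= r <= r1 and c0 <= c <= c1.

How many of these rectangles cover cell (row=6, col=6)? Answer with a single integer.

Answer: 2

Derivation:
Check cell (6,6):
  A: rows 4-7 cols 5-6 -> covers
  B: rows 3-7 cols 4-6 -> covers
  C: rows 6-7 cols 2-4 -> outside (col miss)
  D: rows 6-7 cols 3-4 -> outside (col miss)
Count covering = 2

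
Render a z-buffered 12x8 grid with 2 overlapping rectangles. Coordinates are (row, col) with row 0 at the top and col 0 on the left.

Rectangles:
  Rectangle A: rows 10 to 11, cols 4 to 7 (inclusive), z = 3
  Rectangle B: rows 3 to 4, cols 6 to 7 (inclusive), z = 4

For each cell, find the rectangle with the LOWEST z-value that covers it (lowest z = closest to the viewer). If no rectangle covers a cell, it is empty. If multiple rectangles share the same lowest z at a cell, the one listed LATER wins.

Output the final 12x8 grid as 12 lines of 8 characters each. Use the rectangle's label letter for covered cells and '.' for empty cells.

........
........
........
......BB
......BB
........
........
........
........
........
....AAAA
....AAAA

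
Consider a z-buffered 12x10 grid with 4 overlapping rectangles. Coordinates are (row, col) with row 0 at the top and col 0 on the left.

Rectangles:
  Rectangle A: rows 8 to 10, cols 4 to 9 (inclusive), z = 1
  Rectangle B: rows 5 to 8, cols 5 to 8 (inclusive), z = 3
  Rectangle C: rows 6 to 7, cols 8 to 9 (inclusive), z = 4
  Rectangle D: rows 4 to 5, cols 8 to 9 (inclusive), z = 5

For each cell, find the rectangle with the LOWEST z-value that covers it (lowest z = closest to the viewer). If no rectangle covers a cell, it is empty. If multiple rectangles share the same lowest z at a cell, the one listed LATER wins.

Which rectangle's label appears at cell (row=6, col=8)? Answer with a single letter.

Answer: B

Derivation:
Check cell (6,8):
  A: rows 8-10 cols 4-9 -> outside (row miss)
  B: rows 5-8 cols 5-8 z=3 -> covers; best now B (z=3)
  C: rows 6-7 cols 8-9 z=4 -> covers; best now B (z=3)
  D: rows 4-5 cols 8-9 -> outside (row miss)
Winner: B at z=3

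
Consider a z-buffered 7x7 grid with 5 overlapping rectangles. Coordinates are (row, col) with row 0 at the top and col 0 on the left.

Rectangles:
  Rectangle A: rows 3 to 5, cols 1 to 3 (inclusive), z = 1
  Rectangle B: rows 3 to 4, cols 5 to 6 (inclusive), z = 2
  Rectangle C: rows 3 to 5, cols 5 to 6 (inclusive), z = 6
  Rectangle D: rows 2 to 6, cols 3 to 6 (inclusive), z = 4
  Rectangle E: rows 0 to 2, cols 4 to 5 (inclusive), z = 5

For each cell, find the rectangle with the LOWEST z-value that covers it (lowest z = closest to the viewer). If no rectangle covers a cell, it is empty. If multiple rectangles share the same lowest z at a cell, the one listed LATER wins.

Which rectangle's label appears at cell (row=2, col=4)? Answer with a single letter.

Answer: D

Derivation:
Check cell (2,4):
  A: rows 3-5 cols 1-3 -> outside (row miss)
  B: rows 3-4 cols 5-6 -> outside (row miss)
  C: rows 3-5 cols 5-6 -> outside (row miss)
  D: rows 2-6 cols 3-6 z=4 -> covers; best now D (z=4)
  E: rows 0-2 cols 4-5 z=5 -> covers; best now D (z=4)
Winner: D at z=4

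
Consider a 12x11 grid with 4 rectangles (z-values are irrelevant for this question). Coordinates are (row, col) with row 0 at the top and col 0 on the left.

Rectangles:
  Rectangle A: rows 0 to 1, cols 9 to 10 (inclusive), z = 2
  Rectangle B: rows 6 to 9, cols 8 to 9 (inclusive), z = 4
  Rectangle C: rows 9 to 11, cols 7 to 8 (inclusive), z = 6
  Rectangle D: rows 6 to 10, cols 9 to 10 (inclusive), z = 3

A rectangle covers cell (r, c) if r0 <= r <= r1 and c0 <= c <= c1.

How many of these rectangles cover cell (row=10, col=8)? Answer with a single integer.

Answer: 1

Derivation:
Check cell (10,8):
  A: rows 0-1 cols 9-10 -> outside (row miss)
  B: rows 6-9 cols 8-9 -> outside (row miss)
  C: rows 9-11 cols 7-8 -> covers
  D: rows 6-10 cols 9-10 -> outside (col miss)
Count covering = 1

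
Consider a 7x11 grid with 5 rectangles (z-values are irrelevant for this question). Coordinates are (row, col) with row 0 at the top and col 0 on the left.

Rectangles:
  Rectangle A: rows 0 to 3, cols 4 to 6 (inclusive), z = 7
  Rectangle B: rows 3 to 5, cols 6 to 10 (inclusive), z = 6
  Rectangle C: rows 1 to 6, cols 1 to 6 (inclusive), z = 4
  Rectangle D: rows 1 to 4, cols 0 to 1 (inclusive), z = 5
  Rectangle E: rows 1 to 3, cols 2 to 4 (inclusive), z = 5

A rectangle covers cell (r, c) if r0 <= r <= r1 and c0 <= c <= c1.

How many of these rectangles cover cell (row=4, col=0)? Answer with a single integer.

Answer: 1

Derivation:
Check cell (4,0):
  A: rows 0-3 cols 4-6 -> outside (row miss)
  B: rows 3-5 cols 6-10 -> outside (col miss)
  C: rows 1-6 cols 1-6 -> outside (col miss)
  D: rows 1-4 cols 0-1 -> covers
  E: rows 1-3 cols 2-4 -> outside (row miss)
Count covering = 1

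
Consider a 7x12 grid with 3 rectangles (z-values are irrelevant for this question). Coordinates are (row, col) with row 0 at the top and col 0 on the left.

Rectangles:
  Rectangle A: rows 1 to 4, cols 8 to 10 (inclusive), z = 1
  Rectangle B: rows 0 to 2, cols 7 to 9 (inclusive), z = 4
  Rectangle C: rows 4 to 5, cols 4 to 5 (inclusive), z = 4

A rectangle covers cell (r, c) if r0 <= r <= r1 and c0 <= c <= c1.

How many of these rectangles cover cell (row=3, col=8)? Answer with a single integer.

Answer: 1

Derivation:
Check cell (3,8):
  A: rows 1-4 cols 8-10 -> covers
  B: rows 0-2 cols 7-9 -> outside (row miss)
  C: rows 4-5 cols 4-5 -> outside (row miss)
Count covering = 1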